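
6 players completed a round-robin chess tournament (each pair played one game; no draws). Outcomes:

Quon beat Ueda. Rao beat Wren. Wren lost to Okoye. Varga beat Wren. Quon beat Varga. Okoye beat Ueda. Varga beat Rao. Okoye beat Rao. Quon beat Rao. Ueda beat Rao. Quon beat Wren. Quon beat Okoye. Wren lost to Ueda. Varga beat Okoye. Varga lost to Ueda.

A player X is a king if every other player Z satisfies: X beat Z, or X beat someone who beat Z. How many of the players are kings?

1

Okoye cannot reach Quon in two steps.
Quon reaches everyone (king).
Rao cannot reach Okoye, Quon, Ueda, Varga in two steps.
Wren cannot reach Okoye, Quon, Rao, Ueda, Varga in two steps.
Ueda cannot reach Quon in two steps.
Varga cannot reach Quon in two steps.
Kings: Quon — 1.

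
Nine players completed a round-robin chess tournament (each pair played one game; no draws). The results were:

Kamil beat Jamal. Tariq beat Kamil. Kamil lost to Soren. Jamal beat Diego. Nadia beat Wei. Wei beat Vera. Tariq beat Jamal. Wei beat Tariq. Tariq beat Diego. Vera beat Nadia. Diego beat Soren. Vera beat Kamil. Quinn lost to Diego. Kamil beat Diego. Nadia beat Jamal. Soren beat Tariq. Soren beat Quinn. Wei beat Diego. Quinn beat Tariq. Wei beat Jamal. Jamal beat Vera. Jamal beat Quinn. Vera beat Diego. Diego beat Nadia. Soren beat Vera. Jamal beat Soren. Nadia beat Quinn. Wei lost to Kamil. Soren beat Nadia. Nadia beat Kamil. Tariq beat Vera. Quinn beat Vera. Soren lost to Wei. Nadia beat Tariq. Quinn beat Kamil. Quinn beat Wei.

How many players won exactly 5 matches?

Win totals: Nadia 5, Diego 3, Kamil 3, Tariq 4, Quinn 4, Jamal 4, Soren 5, Wei 5, Vera 3.
Exactly 5: Nadia, Soren, Wei — 3 players.

3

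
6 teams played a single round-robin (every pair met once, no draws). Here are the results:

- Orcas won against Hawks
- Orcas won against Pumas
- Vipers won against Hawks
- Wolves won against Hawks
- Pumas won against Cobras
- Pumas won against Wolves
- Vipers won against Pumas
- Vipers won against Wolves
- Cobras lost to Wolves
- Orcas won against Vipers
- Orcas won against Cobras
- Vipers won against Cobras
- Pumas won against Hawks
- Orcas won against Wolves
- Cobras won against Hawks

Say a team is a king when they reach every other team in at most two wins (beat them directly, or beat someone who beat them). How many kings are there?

1

Pumas cannot reach Orcas, Vipers in two steps.
Hawks cannot reach Pumas, Orcas, Wolves, Cobras, Vipers in two steps.
Orcas reaches everyone (king).
Wolves cannot reach Pumas, Orcas, Vipers in two steps.
Cobras cannot reach Pumas, Orcas, Wolves, Vipers in two steps.
Vipers cannot reach Orcas in two steps.
Kings: Orcas — 1.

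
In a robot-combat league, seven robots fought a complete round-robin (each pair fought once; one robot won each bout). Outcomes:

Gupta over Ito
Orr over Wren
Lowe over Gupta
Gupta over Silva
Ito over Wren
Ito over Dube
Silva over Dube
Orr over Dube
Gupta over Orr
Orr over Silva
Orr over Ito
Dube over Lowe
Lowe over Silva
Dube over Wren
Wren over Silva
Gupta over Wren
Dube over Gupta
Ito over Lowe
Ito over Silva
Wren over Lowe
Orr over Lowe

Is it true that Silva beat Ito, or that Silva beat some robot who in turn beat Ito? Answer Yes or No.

No

Silva did not beat Ito directly.
Silva beat Dube, but each of them lost to Ito. No two-step path.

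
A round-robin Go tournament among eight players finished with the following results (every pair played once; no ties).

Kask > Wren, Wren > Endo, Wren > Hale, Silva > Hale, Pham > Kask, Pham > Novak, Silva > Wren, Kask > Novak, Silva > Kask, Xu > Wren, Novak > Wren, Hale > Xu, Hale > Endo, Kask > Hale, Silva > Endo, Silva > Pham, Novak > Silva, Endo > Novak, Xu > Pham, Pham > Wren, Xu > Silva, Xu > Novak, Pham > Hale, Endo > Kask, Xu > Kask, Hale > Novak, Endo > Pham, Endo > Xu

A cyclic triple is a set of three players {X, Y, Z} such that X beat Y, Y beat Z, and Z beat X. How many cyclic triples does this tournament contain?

Win totals: Wren 2, Hale 3, Kask 3, Novak 2, Silva 5, Xu 5, Pham 4, Endo 4.
A player with w wins dominates both others in C(w,2) triples; summing gives 1 + 3 + 3 + 1 + 10 + 10 + 6 + 6 = 40 transitive triples.
Total triples C(8,3) = 56, so cyclic triples = 56 − 40 = 16.

16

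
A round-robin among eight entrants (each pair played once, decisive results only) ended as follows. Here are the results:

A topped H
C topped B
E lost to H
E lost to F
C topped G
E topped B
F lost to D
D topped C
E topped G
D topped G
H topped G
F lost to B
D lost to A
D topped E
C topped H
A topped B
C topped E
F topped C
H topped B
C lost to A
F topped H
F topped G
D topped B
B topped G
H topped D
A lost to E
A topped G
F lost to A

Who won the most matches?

A

Win totals: A 6, B 2, C 4, D 5, E 3, F 4, G 0, H 4.
A leads with 6 wins (next highest: 5).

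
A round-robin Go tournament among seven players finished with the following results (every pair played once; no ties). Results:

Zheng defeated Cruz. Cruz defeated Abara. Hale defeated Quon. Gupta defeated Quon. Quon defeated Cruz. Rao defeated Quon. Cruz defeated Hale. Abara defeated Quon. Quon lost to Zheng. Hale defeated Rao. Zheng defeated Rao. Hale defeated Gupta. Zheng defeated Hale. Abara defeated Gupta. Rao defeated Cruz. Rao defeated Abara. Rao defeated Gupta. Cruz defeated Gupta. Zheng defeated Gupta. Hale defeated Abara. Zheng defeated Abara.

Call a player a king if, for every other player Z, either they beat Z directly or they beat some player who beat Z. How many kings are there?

1

Hale cannot reach Zheng in two steps.
Rao cannot reach Zheng in two steps.
Cruz cannot reach Zheng in two steps.
Quon cannot reach Rao, Zheng in two steps.
Gupta cannot reach Hale, Rao, Zheng, Abara in two steps.
Zheng reaches everyone (king).
Abara cannot reach Hale, Rao, Zheng in two steps.
Kings: Zheng — 1.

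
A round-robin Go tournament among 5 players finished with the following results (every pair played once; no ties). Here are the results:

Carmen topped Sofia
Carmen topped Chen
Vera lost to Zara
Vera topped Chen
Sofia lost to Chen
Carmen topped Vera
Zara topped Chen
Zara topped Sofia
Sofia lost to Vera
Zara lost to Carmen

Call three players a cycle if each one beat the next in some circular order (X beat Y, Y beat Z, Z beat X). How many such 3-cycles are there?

0

Win totals: Sofia 0, Vera 2, Carmen 4, Chen 1, Zara 3.
A player with w wins dominates both others in C(w,2) triples; summing gives 0 + 1 + 6 + 0 + 3 = 10 transitive triples.
Total triples C(5,3) = 10, so cyclic triples = 10 − 10 = 0.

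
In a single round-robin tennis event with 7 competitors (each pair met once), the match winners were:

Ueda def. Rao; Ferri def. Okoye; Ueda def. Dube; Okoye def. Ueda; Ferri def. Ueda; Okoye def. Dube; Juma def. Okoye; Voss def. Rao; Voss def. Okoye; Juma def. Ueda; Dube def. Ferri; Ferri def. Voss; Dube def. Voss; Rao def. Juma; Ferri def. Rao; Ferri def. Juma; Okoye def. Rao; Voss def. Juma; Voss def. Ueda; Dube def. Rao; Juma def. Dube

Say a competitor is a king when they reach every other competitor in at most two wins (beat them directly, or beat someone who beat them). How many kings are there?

Ferri reaches everyone (king).
Okoye reaches everyone (king).
Juma reaches everyone (king).
Dube reaches everyone (king).
Rao cannot reach Ferri, Voss in two steps.
Voss cannot reach Ferri in two steps.
Ueda cannot reach Okoye in two steps.
Kings: Ferri, Okoye, Juma, Dube — 4.

4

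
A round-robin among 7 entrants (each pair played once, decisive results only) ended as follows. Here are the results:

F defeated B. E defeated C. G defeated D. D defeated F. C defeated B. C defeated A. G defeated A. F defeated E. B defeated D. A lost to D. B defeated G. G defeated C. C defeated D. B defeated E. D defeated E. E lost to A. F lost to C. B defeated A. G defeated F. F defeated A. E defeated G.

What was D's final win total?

3

D's results: beat A, E, F; lost to B, C, G.
That is 3 wins.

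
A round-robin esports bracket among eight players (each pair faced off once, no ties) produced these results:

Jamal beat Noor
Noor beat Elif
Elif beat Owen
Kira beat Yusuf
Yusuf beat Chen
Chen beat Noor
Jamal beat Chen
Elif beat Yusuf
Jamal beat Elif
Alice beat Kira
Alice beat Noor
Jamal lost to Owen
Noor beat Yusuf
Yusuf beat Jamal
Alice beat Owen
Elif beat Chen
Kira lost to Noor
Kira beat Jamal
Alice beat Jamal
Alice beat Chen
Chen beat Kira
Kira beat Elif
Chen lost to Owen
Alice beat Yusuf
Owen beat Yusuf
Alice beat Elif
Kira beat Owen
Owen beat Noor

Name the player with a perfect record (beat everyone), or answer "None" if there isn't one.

Alice has 7 wins out of 7 opponents — a perfect record.

Alice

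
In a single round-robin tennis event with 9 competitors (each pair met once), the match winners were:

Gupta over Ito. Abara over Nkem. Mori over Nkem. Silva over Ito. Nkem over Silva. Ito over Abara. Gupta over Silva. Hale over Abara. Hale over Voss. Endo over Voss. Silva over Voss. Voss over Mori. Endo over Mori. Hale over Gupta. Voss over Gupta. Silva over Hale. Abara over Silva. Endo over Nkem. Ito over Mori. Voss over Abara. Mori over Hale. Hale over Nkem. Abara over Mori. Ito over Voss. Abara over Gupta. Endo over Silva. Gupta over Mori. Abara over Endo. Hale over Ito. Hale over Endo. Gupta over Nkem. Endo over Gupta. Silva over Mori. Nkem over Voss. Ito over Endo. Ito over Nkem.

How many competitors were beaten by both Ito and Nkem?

1

Ito beat: Abara, Mori, Endo, Nkem, Voss.
Nkem beat: Silva, Voss.
Both beat: Voss — 1.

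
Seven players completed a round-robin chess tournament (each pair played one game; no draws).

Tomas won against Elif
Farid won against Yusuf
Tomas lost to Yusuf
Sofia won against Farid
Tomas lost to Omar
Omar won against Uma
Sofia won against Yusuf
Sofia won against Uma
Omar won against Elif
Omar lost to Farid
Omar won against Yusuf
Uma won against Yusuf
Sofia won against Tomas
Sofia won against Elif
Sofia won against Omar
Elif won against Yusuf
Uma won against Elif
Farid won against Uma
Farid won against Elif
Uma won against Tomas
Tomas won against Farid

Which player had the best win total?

Sofia

Win totals: Elif 1, Farid 4, Sofia 6, Uma 3, Omar 4, Tomas 2, Yusuf 1.
Sofia leads with 6 wins (next highest: 4).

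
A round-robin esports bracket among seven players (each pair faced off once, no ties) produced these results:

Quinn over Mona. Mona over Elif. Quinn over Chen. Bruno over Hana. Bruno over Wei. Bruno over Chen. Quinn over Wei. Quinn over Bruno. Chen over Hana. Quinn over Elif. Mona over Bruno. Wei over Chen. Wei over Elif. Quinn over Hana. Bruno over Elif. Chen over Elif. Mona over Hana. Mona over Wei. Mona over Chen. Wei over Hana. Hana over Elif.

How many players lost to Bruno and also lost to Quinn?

4

Bruno beat: Wei, Hana, Chen, Elif.
Quinn beat: Bruno, Wei, Mona, Hana, Chen, Elif.
Both beat: Wei, Hana, Chen, Elif — 4.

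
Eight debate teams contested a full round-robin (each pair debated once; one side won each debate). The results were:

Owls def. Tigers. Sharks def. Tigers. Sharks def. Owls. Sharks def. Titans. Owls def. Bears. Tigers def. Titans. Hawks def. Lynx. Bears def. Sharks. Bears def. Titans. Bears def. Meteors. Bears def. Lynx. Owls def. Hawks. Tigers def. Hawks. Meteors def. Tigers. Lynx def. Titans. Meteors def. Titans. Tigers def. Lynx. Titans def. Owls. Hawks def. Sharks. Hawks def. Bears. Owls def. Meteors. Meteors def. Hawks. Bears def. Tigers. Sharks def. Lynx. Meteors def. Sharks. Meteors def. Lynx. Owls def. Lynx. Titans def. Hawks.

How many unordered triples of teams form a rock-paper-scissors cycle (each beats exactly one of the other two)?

13

Win totals: Titans 2, Sharks 4, Tigers 3, Hawks 3, Meteors 5, Lynx 1, Bears 5, Owls 5.
A team with w wins dominates both others in C(w,2) triples; summing gives 1 + 6 + 3 + 3 + 10 + 0 + 10 + 10 = 43 transitive triples.
Total triples C(8,3) = 56, so cyclic triples = 56 − 43 = 13.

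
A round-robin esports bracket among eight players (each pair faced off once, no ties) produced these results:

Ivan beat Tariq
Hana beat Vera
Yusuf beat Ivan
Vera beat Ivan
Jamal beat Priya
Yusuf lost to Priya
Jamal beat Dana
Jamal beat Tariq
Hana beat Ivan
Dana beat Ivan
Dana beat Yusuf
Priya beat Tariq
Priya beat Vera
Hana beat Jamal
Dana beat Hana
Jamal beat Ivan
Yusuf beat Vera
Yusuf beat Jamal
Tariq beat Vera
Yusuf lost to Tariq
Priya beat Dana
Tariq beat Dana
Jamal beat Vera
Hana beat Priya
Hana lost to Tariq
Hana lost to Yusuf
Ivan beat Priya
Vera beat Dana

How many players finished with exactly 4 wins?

4

Win totals: Hana 4, Jamal 5, Yusuf 4, Ivan 2, Dana 3, Tariq 4, Priya 4, Vera 2.
Exactly 4: Hana, Yusuf, Tariq, Priya — 4 players.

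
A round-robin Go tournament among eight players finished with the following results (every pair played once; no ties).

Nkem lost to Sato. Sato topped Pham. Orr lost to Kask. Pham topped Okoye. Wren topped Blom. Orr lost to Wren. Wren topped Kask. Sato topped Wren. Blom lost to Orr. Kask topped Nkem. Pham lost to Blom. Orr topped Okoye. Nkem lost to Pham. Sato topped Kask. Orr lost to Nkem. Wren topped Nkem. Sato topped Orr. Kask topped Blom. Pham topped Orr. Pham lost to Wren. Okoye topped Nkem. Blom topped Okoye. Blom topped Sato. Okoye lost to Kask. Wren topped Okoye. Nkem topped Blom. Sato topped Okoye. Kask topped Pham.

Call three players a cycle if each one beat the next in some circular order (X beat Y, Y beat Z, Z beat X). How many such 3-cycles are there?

Win totals: Okoye 1, Pham 3, Orr 2, Blom 3, Wren 6, Sato 6, Nkem 2, Kask 5.
A player with w wins dominates both others in C(w,2) triples; summing gives 0 + 3 + 1 + 3 + 15 + 15 + 1 + 10 = 48 transitive triples.
Total triples C(8,3) = 56, so cyclic triples = 56 − 48 = 8.

8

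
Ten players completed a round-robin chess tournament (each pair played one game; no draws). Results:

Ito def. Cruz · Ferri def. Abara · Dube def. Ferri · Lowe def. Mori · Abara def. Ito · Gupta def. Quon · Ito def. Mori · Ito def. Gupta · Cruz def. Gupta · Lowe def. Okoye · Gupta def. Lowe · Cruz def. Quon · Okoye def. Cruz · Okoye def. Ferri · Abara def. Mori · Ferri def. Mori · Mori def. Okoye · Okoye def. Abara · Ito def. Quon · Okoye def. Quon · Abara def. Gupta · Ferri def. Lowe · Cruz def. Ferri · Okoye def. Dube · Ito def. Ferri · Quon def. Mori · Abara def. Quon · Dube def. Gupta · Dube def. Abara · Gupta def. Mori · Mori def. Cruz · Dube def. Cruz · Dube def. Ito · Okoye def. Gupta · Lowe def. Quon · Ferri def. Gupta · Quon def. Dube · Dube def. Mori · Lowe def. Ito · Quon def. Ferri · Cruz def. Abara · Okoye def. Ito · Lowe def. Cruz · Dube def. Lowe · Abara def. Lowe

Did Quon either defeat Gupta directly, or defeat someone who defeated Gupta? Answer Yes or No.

Yes

Quon did not beat Gupta directly.
Quon beat Ferri, Dube, Mori. Of those, Ferri beat Gupta.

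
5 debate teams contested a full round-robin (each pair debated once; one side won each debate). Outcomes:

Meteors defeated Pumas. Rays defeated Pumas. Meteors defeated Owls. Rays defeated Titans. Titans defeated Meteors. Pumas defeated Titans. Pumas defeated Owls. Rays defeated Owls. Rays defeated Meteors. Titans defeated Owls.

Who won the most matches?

Rays

Win totals: Owls 0, Pumas 2, Rays 4, Titans 2, Meteors 2.
Rays leads with 4 wins (next highest: 2).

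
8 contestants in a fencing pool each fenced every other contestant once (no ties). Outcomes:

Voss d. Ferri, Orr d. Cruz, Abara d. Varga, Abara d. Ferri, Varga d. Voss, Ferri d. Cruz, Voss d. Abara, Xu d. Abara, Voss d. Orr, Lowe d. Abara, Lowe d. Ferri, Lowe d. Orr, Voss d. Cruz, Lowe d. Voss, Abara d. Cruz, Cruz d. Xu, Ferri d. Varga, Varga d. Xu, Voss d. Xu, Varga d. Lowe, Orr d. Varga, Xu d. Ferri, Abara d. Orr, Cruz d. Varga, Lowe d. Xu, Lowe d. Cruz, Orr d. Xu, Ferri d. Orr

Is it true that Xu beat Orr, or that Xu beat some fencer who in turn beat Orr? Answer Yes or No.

Xu did not beat Orr directly.
Xu beat Abara, Ferri. Of those, Abara beat Orr.

Yes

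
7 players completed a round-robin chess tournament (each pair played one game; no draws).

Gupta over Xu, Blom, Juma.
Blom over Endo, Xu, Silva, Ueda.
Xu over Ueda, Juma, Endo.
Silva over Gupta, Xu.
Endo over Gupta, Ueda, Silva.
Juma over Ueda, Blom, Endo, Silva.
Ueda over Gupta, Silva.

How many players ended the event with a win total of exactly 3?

3

Win totals: Silva 2, Juma 4, Gupta 3, Ueda 2, Blom 4, Endo 3, Xu 3.
Exactly 3: Gupta, Endo, Xu — 3 players.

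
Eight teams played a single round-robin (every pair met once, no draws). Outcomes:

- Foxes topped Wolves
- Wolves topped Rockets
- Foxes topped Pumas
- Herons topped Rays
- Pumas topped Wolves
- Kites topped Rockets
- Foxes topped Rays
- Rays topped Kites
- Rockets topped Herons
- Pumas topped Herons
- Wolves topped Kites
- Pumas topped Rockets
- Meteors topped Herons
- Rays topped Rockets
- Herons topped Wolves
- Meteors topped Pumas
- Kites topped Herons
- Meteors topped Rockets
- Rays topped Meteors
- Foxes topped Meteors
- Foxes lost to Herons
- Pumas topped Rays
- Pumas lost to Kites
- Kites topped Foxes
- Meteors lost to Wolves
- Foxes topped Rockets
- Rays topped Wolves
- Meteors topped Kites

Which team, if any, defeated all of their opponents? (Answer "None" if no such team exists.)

None

Highest win total is Foxes with 5 (out of 7 possible).
Foxes lost to Herons, Kites, so no team went undefeated.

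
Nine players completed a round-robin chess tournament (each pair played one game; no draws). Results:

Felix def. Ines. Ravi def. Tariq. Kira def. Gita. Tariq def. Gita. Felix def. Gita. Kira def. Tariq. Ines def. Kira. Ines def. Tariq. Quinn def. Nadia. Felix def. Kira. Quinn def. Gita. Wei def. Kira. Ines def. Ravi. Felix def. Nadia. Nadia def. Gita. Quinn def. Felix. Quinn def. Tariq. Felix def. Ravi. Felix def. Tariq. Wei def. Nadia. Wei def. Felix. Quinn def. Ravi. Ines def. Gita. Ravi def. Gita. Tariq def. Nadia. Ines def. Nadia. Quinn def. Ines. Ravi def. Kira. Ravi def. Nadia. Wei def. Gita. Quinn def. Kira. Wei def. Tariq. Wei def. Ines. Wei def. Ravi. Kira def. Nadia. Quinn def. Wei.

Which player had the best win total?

Win totals: Tariq 2, Nadia 1, Gita 0, Ines 5, Kira 3, Felix 6, Wei 7, Quinn 8, Ravi 4.
Quinn leads with 8 wins (next highest: 7).

Quinn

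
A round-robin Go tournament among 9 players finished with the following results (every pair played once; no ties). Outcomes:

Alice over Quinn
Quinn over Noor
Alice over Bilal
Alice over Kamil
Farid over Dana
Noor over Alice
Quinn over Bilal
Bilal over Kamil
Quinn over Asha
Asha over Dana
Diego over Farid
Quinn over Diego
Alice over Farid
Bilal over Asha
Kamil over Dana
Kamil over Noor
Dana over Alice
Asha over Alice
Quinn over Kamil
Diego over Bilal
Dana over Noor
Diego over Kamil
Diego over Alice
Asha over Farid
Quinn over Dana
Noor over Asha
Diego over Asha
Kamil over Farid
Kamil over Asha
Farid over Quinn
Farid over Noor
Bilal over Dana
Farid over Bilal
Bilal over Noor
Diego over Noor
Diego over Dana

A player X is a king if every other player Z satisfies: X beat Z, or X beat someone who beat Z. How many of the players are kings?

4

Diego reaches everyone (king).
Bilal cannot reach Diego, Quinn in two steps.
Dana cannot reach Diego in two steps.
Kamil cannot reach Diego in two steps.
Asha cannot reach Diego in two steps.
Noor cannot reach Diego in two steps.
Farid reaches everyone (king).
Quinn reaches everyone (king).
Alice reaches everyone (king).
Kings: Diego, Farid, Quinn, Alice — 4.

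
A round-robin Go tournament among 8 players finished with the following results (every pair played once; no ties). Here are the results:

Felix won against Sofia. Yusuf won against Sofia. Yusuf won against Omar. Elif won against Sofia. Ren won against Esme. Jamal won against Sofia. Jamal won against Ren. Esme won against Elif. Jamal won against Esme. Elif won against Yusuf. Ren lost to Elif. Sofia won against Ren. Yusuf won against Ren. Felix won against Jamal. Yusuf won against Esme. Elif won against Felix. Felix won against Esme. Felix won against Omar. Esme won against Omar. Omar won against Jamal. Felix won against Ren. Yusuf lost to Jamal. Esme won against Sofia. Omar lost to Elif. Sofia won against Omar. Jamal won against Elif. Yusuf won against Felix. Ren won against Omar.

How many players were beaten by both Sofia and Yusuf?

2

Sofia beat: Ren, Omar.
Yusuf beat: Felix, Ren, Sofia, Esme, Omar.
Both beat: Ren, Omar — 2.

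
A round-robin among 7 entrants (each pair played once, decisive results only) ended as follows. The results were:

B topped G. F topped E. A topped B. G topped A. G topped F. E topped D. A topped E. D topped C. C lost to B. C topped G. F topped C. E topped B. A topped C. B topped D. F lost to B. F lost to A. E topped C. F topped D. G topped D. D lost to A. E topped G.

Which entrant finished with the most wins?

A

Win totals: A 5, B 4, C 1, D 1, E 4, F 3, G 3.
A leads with 5 wins (next highest: 4).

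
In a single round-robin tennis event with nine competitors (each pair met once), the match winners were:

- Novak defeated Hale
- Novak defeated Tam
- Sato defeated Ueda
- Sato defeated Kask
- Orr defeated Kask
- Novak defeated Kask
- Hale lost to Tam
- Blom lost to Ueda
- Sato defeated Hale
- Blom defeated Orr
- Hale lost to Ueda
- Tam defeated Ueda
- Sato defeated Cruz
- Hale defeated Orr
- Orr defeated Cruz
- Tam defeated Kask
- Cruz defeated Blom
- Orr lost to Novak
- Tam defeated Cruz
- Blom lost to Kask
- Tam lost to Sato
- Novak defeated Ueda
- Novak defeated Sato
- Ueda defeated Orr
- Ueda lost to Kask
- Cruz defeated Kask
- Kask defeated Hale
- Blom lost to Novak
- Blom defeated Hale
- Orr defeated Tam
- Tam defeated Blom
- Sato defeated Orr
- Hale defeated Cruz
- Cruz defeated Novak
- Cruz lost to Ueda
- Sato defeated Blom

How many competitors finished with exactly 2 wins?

Win totals: Ueda 4, Kask 3, Orr 3, Cruz 3, Blom 2, Novak 7, Tam 5, Sato 7, Hale 2.
Exactly 2: Blom, Hale — 2 competitors.

2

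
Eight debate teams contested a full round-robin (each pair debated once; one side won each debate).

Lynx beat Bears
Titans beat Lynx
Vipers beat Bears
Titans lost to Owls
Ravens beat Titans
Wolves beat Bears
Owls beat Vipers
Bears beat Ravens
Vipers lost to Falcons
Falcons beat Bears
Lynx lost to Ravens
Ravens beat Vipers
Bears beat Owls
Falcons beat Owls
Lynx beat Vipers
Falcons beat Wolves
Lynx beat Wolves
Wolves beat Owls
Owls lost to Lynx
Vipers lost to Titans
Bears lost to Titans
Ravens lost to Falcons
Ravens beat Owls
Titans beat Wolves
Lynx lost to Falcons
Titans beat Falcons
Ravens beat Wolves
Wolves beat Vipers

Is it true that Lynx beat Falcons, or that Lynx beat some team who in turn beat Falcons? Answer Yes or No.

Lynx did not beat Falcons directly.
Lynx beat Owls, Bears, Vipers, Wolves, but each of them lost to Falcons. No two-step path.

No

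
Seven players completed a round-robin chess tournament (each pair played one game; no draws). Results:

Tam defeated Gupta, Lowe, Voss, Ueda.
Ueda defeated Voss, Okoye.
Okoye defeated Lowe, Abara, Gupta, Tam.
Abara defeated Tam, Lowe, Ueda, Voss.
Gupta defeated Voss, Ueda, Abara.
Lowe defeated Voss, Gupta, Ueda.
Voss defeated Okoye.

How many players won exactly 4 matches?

Win totals: Tam 4, Lowe 3, Abara 4, Ueda 2, Voss 1, Gupta 3, Okoye 4.
Exactly 4: Tam, Abara, Okoye — 3 players.

3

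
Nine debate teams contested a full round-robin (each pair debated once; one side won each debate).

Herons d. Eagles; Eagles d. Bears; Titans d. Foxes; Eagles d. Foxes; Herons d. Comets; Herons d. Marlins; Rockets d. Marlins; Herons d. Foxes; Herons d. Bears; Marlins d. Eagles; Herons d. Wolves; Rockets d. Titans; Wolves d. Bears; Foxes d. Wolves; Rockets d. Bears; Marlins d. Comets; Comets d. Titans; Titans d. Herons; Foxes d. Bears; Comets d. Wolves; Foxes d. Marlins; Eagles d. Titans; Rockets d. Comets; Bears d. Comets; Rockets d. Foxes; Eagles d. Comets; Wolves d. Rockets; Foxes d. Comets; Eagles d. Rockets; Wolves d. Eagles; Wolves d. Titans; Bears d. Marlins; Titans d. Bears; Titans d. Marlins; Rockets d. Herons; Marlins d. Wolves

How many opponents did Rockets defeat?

6

Rockets' results: beat Comets, Herons, Foxes, Marlins, Titans, Bears; lost to Eagles, Wolves.
That is 6 wins.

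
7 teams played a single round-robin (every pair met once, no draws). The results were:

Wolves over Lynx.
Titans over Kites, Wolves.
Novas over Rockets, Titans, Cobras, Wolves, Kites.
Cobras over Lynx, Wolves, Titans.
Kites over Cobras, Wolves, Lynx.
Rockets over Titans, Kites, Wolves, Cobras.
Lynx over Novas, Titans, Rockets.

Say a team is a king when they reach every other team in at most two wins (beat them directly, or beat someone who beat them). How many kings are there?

Rockets cannot reach Novas in two steps.
Wolves cannot reach Cobras, Kites in two steps.
Novas reaches everyone (king).
Titans cannot reach Rockets, Novas in two steps.
Cobras reaches everyone (king).
Kites reaches everyone (king).
Lynx reaches everyone (king).
Kings: Novas, Cobras, Kites, Lynx — 4.

4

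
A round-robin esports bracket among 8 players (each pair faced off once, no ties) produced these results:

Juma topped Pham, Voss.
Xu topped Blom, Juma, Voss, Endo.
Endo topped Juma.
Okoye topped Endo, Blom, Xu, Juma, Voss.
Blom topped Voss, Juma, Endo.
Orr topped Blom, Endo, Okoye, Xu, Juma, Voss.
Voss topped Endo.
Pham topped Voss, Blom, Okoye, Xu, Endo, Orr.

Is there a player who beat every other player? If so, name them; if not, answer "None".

Highest win total is Pham with 6 (out of 7 possible).
Pham lost to Juma, so no player went undefeated.

None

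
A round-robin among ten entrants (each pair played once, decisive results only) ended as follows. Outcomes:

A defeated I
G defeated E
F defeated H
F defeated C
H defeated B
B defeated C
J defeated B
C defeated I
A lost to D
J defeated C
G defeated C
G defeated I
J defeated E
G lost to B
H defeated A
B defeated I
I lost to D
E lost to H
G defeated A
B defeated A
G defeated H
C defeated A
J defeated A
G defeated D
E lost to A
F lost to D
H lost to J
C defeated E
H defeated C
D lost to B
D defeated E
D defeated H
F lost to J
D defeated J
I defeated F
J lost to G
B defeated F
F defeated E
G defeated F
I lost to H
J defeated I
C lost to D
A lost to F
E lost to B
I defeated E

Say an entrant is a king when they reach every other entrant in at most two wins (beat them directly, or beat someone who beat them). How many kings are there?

3

A cannot reach B, C, D, G, H, J in two steps.
B reaches everyone (king).
C cannot reach B, D, G, H, J in two steps.
D cannot reach G in two steps.
E cannot reach A, B, C, D, F, G, H, I, J in two steps.
F cannot reach D, G, J in two steps.
G reaches everyone (king).
H cannot reach J in two steps.
I cannot reach B, D, G, J in two steps.
J reaches everyone (king).
Kings: B, G, J — 3.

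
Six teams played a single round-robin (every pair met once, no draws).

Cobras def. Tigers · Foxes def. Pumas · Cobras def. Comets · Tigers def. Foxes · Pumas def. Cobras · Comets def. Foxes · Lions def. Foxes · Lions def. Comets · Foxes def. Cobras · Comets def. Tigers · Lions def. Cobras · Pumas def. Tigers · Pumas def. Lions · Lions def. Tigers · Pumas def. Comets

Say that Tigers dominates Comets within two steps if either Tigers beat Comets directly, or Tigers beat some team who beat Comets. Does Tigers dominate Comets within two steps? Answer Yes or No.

Tigers did not beat Comets directly.
Tigers beat Foxes, but each of them lost to Comets. No two-step path.

No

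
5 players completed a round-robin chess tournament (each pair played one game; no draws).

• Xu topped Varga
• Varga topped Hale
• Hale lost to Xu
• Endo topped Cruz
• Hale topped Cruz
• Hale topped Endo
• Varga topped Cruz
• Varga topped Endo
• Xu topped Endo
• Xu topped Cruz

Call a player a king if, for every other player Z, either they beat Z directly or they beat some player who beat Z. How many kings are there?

Endo cannot reach Varga, Hale, Xu in two steps.
Varga cannot reach Xu in two steps.
Hale cannot reach Varga, Xu in two steps.
Xu reaches everyone (king).
Cruz cannot reach Endo, Varga, Hale, Xu in two steps.
Kings: Xu — 1.

1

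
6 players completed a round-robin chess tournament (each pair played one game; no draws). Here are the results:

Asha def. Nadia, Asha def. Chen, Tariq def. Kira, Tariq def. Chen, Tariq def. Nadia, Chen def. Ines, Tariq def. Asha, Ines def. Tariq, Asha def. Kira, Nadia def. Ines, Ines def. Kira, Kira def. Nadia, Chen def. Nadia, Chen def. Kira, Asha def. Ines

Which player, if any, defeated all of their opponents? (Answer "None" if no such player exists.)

None

Highest win total is Tariq with 4 (out of 5 possible).
Tariq lost to Ines, so no player went undefeated.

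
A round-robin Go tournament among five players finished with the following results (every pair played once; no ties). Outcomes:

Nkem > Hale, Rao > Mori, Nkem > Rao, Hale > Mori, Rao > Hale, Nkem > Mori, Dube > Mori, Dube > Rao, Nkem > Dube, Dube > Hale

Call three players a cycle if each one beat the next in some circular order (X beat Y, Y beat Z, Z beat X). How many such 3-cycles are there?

0

Win totals: Dube 3, Rao 2, Hale 1, Nkem 4, Mori 0.
A player with w wins dominates both others in C(w,2) triples; summing gives 3 + 1 + 0 + 6 + 0 = 10 transitive triples.
Total triples C(5,3) = 10, so cyclic triples = 10 − 10 = 0.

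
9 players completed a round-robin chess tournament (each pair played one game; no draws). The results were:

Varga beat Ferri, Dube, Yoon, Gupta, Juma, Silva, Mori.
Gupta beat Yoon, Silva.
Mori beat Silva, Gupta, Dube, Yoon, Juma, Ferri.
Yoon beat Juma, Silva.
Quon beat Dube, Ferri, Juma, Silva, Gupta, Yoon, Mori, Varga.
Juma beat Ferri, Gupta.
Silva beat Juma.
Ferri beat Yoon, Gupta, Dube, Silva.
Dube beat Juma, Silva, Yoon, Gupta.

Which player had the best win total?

Quon

Win totals: Juma 2, Mori 6, Yoon 2, Gupta 2, Silva 1, Quon 8, Dube 4, Ferri 4, Varga 7.
Quon leads with 8 wins (next highest: 7).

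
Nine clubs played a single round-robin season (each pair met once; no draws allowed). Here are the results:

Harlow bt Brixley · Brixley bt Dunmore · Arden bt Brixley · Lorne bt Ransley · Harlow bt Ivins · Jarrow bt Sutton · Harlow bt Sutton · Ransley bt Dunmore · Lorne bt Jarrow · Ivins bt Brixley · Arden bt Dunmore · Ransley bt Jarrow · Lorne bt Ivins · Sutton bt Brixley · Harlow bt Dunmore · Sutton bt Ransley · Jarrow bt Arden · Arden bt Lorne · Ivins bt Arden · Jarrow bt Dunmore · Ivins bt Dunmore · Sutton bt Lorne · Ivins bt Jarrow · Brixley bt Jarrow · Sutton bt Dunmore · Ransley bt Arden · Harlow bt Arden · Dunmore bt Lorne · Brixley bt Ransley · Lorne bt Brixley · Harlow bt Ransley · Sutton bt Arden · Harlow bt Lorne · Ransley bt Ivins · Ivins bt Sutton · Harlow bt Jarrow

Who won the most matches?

Harlow

Win totals: Harlow 8, Ivins 5, Arden 3, Dunmore 1, Brixley 3, Ransley 4, Sutton 5, Lorne 4, Jarrow 3.
Harlow leads with 8 wins (next highest: 5).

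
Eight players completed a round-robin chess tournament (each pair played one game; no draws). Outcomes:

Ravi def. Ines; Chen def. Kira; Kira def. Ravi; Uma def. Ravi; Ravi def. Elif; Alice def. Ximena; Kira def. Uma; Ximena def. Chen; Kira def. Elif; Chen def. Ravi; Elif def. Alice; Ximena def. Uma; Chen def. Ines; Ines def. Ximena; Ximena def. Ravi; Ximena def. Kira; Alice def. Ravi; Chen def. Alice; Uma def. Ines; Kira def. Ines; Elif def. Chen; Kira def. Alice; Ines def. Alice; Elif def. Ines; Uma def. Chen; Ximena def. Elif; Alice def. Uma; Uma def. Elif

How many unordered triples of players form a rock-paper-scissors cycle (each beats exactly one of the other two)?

16

Win totals: Ravi 2, Alice 3, Uma 4, Elif 3, Chen 4, Ximena 5, Kira 5, Ines 2.
A player with w wins dominates both others in C(w,2) triples; summing gives 1 + 3 + 6 + 3 + 6 + 10 + 10 + 1 = 40 transitive triples.
Total triples C(8,3) = 56, so cyclic triples = 56 − 40 = 16.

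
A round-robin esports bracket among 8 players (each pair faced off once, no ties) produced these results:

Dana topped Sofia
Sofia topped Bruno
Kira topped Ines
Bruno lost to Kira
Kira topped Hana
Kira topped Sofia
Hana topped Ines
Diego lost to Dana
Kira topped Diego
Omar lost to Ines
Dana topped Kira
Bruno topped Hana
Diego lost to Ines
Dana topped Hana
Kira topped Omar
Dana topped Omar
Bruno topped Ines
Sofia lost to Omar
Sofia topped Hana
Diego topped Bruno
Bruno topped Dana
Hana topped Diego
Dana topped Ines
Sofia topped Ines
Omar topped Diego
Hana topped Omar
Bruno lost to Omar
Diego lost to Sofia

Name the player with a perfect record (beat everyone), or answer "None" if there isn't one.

None

Highest win total is Kira with 6 (out of 7 possible).
Kira lost to Dana, so no player went undefeated.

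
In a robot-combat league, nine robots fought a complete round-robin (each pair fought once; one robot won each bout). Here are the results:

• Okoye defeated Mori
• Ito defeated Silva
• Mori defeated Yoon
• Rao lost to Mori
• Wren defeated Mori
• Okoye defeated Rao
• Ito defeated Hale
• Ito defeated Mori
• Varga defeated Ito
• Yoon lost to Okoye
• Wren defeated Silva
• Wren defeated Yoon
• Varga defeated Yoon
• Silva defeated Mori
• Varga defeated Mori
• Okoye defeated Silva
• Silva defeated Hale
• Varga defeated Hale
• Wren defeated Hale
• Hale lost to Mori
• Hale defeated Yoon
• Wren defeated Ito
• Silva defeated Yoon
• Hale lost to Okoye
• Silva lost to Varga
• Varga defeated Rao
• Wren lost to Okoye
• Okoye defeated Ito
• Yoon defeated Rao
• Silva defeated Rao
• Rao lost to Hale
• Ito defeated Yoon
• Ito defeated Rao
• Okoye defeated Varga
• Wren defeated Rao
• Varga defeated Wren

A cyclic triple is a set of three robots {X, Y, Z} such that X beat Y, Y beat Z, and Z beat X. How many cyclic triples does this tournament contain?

0

Win totals: Mori 3, Okoye 8, Hale 2, Wren 6, Rao 0, Varga 7, Yoon 1, Silva 4, Ito 5.
A robot with w wins dominates both others in C(w,2) triples; summing gives 3 + 28 + 1 + 15 + 0 + 21 + 0 + 6 + 10 = 84 transitive triples.
Total triples C(9,3) = 84, so cyclic triples = 84 − 84 = 0.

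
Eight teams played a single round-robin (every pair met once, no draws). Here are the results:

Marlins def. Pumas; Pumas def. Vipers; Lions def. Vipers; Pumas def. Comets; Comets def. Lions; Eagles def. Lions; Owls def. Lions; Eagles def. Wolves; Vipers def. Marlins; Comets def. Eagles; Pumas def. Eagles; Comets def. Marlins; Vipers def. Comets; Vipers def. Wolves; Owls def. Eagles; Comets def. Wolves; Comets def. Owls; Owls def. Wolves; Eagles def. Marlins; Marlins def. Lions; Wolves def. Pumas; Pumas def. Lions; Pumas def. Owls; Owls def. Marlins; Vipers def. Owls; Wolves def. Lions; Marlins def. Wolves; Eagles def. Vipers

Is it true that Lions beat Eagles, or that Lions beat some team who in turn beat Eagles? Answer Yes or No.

Lions did not beat Eagles directly.
Lions beat Vipers, but each of them lost to Eagles. No two-step path.

No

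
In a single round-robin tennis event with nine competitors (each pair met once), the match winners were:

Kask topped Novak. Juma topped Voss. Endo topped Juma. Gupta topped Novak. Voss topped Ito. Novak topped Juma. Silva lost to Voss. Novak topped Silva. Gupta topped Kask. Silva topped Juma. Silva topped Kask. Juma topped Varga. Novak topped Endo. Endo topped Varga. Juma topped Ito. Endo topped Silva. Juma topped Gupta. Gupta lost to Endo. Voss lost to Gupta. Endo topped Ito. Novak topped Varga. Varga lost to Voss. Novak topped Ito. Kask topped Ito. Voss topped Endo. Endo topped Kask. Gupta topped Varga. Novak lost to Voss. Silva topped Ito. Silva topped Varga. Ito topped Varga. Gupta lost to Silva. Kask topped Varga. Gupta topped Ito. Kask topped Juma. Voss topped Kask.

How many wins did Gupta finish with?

5

Gupta's results: beat Varga, Voss, Novak, Ito, Kask; lost to Juma, Silva, Endo.
That is 5 wins.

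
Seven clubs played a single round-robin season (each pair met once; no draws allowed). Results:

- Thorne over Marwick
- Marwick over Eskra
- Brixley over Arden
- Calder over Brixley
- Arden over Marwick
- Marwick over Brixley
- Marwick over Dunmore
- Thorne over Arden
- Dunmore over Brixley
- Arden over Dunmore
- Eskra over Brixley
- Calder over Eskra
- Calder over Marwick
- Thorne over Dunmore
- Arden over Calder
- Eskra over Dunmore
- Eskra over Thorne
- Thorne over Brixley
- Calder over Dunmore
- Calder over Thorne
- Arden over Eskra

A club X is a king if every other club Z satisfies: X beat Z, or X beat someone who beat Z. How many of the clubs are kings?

3

Arden reaches everyone (king).
Marwick cannot reach Calder in two steps.
Brixley cannot reach Thorne in two steps.
Calder reaches everyone (king).
Dunmore cannot reach Marwick, Calder, Eskra, Thorne in two steps.
Eskra cannot reach Calder in two steps.
Thorne reaches everyone (king).
Kings: Arden, Calder, Thorne — 3.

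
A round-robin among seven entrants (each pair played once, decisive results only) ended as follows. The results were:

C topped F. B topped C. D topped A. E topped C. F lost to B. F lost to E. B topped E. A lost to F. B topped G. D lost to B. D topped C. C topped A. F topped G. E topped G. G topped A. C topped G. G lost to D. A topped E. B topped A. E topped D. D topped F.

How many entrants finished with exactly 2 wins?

Win totals: A 1, B 6, C 3, D 4, E 4, F 2, G 1.
Exactly 2: F — 1 entrant.

1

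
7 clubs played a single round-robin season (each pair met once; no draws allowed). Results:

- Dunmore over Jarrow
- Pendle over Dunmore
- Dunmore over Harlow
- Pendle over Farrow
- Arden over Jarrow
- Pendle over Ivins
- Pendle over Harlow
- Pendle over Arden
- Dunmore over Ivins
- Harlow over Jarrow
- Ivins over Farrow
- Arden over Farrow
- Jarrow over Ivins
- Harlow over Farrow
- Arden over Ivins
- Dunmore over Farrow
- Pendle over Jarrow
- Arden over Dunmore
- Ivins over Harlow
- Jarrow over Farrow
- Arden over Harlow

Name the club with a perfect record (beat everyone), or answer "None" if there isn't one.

Pendle has 6 wins out of 6 opponents — a perfect record.

Pendle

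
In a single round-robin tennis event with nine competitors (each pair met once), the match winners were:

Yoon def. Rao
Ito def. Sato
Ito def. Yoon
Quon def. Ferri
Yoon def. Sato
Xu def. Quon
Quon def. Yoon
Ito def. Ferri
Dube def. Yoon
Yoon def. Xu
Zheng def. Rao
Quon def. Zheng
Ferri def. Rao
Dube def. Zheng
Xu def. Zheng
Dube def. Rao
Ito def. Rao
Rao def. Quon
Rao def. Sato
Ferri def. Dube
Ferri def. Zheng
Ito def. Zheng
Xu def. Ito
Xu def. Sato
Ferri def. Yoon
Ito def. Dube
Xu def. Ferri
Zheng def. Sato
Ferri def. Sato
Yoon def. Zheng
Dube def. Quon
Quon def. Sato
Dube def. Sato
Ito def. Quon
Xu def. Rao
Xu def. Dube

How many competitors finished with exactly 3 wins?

Win totals: Ito 7, Quon 4, Zheng 2, Sato 0, Yoon 4, Rao 2, Xu 7, Dube 5, Ferri 5.
No competitor has exactly 3 wins.

0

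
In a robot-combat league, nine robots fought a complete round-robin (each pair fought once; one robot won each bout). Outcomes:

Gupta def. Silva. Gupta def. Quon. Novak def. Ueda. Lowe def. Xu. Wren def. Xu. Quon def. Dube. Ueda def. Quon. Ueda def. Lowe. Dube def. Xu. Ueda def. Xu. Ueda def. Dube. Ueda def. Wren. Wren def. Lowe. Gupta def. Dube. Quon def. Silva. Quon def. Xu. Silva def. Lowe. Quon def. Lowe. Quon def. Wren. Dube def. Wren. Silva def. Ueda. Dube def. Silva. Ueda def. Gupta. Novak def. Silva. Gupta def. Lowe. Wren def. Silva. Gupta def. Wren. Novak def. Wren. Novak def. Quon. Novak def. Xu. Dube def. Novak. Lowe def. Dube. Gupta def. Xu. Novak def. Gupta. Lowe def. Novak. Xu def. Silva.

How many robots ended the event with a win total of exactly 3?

2

Win totals: Lowe 3, Novak 6, Xu 1, Gupta 6, Wren 3, Quon 5, Ueda 6, Silva 2, Dube 4.
Exactly 3: Lowe, Wren — 2 robots.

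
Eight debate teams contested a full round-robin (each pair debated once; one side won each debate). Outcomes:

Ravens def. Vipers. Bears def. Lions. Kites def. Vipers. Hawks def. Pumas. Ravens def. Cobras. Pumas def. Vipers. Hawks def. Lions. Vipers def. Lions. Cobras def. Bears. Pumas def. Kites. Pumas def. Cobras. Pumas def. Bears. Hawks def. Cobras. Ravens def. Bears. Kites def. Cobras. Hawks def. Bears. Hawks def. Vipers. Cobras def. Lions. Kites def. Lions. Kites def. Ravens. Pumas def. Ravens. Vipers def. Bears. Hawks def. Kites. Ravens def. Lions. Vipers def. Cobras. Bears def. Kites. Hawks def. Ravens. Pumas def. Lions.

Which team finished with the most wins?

Win totals: Kites 4, Ravens 4, Bears 2, Vipers 3, Lions 0, Pumas 6, Hawks 7, Cobras 2.
Hawks leads with 7 wins (next highest: 6).

Hawks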